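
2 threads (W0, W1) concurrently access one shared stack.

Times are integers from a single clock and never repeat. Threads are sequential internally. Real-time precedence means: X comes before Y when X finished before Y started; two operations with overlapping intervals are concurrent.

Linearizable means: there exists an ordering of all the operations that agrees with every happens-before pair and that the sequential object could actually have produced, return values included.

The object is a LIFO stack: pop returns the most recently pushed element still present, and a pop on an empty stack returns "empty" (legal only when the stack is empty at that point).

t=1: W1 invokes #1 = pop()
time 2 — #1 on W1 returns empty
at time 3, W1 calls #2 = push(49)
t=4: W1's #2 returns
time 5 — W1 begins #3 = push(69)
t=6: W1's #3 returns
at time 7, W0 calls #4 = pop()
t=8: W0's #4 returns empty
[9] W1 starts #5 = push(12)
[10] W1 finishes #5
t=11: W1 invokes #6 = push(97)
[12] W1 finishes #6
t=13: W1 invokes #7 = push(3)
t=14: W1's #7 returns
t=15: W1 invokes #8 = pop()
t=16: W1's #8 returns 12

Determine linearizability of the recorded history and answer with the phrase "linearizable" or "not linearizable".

the violation lands at event 8, #4's response at time 8: events 1..7 linearize, events 1..8 do not
one real-time candidate order over the 4 completed operations — the stack replay rejects it
sample order #1, #2, #3, #4 stalls at step 4 — #4 pop() → empty has no legal effect

not linearizable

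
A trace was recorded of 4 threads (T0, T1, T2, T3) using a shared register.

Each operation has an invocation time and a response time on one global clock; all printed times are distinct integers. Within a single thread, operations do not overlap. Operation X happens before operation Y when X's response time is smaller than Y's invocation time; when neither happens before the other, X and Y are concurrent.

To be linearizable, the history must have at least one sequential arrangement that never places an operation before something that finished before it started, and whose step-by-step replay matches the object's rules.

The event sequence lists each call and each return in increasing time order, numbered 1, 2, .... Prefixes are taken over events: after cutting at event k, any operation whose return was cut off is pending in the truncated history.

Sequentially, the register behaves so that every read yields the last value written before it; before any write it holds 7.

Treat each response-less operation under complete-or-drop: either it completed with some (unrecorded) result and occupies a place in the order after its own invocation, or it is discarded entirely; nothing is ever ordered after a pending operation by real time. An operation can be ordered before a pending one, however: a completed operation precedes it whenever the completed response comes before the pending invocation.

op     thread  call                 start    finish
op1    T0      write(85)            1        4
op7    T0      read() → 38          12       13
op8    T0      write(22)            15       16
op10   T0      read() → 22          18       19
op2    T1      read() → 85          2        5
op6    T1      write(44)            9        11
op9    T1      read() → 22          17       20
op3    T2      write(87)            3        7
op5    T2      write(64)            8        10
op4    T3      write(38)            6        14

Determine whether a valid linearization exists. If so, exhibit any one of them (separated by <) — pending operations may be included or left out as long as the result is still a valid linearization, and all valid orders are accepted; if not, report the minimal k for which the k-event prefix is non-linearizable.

step 1: op1 write(85) — value 85
step 2: op2 read() → 85 — value 85
step 3: op3 write(87) — value 87
step 4: op5 write(64) — value 64
step 5: op6 write(44) — value 44
step 6: op4 write(38) — value 38
step 7: op7 read() → 38 — value 38
step 8: op8 write(22) — value 22
step 9: op9 read() → 22 — value 22
step 10: op10 read() → 22 — value 22

linearizable — witness: op1 < op2 < op3 < op5 < op6 < op4 < op7 < op8 < op9 < op10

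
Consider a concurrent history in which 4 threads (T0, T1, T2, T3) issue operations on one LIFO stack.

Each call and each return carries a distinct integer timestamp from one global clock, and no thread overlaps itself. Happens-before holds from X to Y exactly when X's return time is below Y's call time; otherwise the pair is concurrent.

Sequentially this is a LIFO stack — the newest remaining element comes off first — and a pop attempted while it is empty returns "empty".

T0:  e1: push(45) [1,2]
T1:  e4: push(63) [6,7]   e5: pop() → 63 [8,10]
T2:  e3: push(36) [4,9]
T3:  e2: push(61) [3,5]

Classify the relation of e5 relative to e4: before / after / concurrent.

after

e5 spans [8,10], e4 spans [6,7]
resp(e4)=7 < inv(e5)=8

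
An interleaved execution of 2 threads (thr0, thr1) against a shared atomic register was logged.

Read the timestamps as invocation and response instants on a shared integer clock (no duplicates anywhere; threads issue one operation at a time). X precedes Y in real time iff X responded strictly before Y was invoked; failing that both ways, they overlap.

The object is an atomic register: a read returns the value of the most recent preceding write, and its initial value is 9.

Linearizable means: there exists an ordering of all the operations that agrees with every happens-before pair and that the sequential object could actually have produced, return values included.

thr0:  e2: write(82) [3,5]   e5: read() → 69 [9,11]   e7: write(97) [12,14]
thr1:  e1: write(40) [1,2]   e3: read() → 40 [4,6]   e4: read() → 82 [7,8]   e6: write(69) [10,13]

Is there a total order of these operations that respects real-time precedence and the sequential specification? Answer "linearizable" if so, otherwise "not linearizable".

linearizable

witness order: e1, e3, e2, e4, e6, e5, e7
1. e1 write(40), leaving value 40
2. e3 read() → 40, leaving value 40
3. e2 write(82), leaving value 82
4. e4 read() → 82, leaving value 82
5. e6 write(69), leaving value 69
6. e5 read() → 69, leaving value 69
7. e7 write(97), leaving value 97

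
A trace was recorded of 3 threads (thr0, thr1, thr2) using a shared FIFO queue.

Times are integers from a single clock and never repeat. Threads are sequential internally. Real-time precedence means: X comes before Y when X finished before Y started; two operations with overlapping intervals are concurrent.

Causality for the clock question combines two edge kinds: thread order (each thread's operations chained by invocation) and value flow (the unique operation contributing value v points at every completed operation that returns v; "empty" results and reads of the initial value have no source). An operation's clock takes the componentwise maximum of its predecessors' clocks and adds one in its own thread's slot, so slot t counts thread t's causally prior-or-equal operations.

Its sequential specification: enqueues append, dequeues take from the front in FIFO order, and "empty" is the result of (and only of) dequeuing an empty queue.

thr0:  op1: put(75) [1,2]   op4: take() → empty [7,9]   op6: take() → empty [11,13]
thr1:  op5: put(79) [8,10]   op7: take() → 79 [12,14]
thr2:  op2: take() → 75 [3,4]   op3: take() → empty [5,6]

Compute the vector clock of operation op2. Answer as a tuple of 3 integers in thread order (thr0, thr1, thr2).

VC(op5, invoked at 8): no causal predecessors; +1 on thr1 → (0, 1, 0)
VC(op1, invoked at 1): no causal predecessors; +1 on thr0 → (1, 0, 0)
op7, invoked 12, takes VC(op5)=(0, 1, 0) under max, adds 1 for thr1 → (0, 2, 0)
op2, invoked 3, takes VC(op1)=(1, 0, 0) under max, adds 1 for thr2 → (1, 0, 1)
op4, invoked 7, takes VC(op1)=(1, 0, 0) under max, adds 1 for thr0 → (2, 0, 0)
op3, invoked 5, takes VC(op2)=(1, 0, 1) under max, adds 1 for thr2 → (1, 0, 2)
op6, invoked 11, takes VC(op4)=(2, 0, 0) under max, adds 1 for thr0 → (3, 0, 0)
target: VC(op2) = (1, 0, 1)

(1, 0, 1)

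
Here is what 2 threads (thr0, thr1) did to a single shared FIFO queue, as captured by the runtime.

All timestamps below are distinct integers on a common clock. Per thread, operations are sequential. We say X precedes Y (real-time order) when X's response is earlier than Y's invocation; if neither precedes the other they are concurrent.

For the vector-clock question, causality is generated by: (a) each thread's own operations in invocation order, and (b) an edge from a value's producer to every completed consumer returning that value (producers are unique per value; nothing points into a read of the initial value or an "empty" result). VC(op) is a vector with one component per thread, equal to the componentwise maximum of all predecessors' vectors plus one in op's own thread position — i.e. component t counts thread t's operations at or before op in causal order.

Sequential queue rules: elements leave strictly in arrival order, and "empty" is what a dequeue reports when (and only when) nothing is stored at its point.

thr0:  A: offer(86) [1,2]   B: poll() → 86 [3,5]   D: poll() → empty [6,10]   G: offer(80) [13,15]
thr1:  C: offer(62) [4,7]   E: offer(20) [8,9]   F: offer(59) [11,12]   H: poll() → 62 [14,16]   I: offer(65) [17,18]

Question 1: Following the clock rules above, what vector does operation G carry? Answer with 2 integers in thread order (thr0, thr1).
(4, 0)

no predecessors for C (invoked 4): thr1 increments from zero → (0, 1)
no predecessors for A (invoked 1): thr0 increments from zero → (1, 0)
E (invocation 8): componentwise max over VC(C)=(0, 1), +1 at thr1, giving (0, 2)
B (invocation 3): componentwise max over VC(A)=(1, 0), +1 at thr0, giving (2, 0)
F (invocation 11): componentwise max over VC(E)=(0, 2), +1 at thr1, giving (0, 3)
D (invocation 6): componentwise max over VC(B)=(2, 0), +1 at thr0, giving (3, 0)
H (invocation 14): componentwise max over VC(C)=(0, 1), VC(F)=(0, 3), +1 at thr1, giving (0, 4)
G (invocation 13): componentwise max over VC(D)=(3, 0), +1 at thr0, giving (4, 0)
I (invocation 17): componentwise max over VC(H)=(0, 4), +1 at thr1, giving (0, 5)
target: VC(G) = (4, 0)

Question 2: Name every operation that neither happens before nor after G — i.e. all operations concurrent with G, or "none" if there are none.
H

G spans [13,15]; an op avoiding the whole window 13..15 is ordered, any other is concurrent
A [1,2]: before
B [3,5]: before
C [4,7]: before
D [6,10]: before
E [8,9]: before
F [11,12]: before
H [14,16]: concurrent
I [17,18]: after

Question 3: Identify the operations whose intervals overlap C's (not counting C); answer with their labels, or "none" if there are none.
B, D

overlap test against C [4,7]: concurrent iff the interval meets 4..7
A [1,2]: before
B [3,5]: concurrent
D [6,10]: concurrent
E [8,9]: after
F [11,12]: after
G [13,15]: after
H [14,16]: after
I [17,18]: after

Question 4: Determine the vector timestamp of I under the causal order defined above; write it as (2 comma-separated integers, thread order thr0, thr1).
(0, 5)

invoked at 4, C has no predecessors; its own thr1 bump gives (0, 1)
invoked at 1, A has no predecessors; its own thr0 bump gives (1, 0)
invoked at 8, E merges VC(C)=(0, 1) and bumps thr1's slot → (0, 2)
invoked at 3, B merges VC(A)=(1, 0) and bumps thr0's slot → (2, 0)
invoked at 11, F merges VC(E)=(0, 2) and bumps thr1's slot → (0, 3)
invoked at 6, D merges VC(B)=(2, 0) and bumps thr0's slot → (3, 0)
invoked at 14, H merges VC(C)=(0, 1), VC(F)=(0, 3) and bumps thr1's slot → (0, 4)
invoked at 13, G merges VC(D)=(3, 0) and bumps thr0's slot → (4, 0)
invoked at 17, I merges VC(H)=(0, 4) and bumps thr1's slot → (0, 5)
target: VC(I) = (0, 5)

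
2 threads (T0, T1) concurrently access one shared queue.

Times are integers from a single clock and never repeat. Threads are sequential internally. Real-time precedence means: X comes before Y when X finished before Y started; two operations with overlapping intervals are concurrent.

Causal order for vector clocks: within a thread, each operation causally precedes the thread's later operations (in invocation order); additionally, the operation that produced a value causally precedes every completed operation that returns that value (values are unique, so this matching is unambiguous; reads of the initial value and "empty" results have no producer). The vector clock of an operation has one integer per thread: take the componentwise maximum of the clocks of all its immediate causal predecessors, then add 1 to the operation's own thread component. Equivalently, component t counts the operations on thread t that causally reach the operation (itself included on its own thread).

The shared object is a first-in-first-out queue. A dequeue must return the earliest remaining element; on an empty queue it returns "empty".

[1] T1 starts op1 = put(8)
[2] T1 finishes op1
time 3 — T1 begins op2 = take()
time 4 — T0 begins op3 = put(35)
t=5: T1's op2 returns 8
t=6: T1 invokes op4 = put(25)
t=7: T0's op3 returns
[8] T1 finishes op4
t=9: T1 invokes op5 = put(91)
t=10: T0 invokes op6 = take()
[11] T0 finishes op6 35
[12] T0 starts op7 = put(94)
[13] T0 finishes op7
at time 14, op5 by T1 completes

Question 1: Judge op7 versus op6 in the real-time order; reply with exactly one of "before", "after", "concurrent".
after

op7 spans [12,13], op6 spans [10,11]
resp(op6)=11 < inv(op7)=12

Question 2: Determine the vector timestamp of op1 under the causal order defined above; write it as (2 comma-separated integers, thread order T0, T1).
(0, 1)

invoked at 1, op1 has no predecessors; its own T1 bump gives (0, 1)
invoked at 4, op3 has no predecessors; its own T0 bump gives (1, 0)
invoked at 3, op2 merges VC(op1)=(0, 1) and bumps T1's slot → (0, 2)
invoked at 10, op6 merges VC(op3)=(1, 0) and bumps T0's slot → (2, 0)
invoked at 6, op4 merges VC(op2)=(0, 2) and bumps T1's slot → (0, 3)
invoked at 12, op7 merges VC(op6)=(2, 0) and bumps T0's slot → (3, 0)
invoked at 9, op5 merges VC(op4)=(0, 3) and bumps T1's slot → (0, 4)
target: VC(op1) = (0, 1)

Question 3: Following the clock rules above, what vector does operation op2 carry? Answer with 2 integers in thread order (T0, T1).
(0, 2)

op1 (invocation 1): nothing precedes it; T1's component alone gives (0, 1)
op3 (invocation 4): nothing precedes it; T0's component alone gives (1, 0)
op2 (invocation 3): componentwise max over VC(op1)=(0, 1), +1 at T1, giving (0, 2)
op6 (invocation 10): componentwise max over VC(op3)=(1, 0), +1 at T0, giving (2, 0)
op4 (invocation 6): componentwise max over VC(op2)=(0, 2), +1 at T1, giving (0, 3)
op7 (invocation 12): componentwise max over VC(op6)=(2, 0), +1 at T0, giving (3, 0)
op5 (invocation 9): componentwise max over VC(op4)=(0, 3), +1 at T1, giving (0, 4)
target: VC(op2) = (0, 2)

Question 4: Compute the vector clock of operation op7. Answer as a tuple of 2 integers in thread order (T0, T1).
(3, 0)

root op op1, invoked 1: fresh clock plus T1's own tick → (0, 1)
root op op3, invoked 4: fresh clock plus T0's own tick → (1, 0)
from VC(op1)=(0, 1), op2 (invoked 3) maxes components and bumps T1 → (0, 2)
from VC(op3)=(1, 0), op6 (invoked 10) maxes components and bumps T0 → (2, 0)
from VC(op2)=(0, 2), op4 (invoked 6) maxes components and bumps T1 → (0, 3)
from VC(op6)=(2, 0), op7 (invoked 12) maxes components and bumps T0 → (3, 0)
from VC(op4)=(0, 3), op5 (invoked 9) maxes components and bumps T1 → (0, 4)
target: VC(op7) = (3, 0)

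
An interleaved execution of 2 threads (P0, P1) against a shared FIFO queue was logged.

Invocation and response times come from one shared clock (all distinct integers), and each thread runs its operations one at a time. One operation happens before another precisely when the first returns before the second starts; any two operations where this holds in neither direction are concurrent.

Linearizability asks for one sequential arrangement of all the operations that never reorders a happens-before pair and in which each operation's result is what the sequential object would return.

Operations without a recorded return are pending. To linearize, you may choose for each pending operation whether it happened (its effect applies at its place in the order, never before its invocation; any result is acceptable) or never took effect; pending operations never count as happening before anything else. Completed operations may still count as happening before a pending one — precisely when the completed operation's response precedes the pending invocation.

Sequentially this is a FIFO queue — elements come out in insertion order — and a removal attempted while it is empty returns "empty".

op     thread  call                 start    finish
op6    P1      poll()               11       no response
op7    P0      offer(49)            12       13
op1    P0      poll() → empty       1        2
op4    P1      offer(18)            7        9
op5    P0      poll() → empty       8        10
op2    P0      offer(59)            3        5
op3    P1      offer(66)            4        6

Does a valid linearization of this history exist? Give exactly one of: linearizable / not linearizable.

through event 9 a valid linearization exists; event 10 (op5 responding at time 10) ends that
checked exhaustively: 4 real-time-consistent orders of 5 completed operations, zero legal FIFO queue replays
e.g. op1, op2, op3, op4, op5: illegal at step 5, since op5 poll() → empty cannot apply there
e.g. op1, op2, op3, op5, op4: illegal at step 4, since op5 poll() → empty cannot apply there

not linearizable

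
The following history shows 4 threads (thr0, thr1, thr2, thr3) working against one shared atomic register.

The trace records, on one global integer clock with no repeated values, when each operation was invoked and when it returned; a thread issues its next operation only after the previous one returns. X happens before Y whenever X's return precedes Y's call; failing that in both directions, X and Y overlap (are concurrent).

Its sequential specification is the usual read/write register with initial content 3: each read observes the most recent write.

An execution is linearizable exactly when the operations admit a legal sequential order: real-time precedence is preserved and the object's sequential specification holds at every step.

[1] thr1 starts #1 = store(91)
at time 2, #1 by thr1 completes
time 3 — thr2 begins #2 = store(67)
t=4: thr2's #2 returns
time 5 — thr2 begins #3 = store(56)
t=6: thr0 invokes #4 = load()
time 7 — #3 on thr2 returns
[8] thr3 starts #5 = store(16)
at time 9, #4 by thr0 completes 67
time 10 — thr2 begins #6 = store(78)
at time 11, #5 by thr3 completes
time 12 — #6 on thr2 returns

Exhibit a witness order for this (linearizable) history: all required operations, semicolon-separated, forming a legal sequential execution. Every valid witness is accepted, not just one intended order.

1. #1 store(91), leaving value 91
2. #2 store(67), leaving value 67
3. #4 load() → 67, leaving value 67
4. #3 store(56), leaving value 56
5. #5 store(16), leaving value 16
6. #6 store(78), leaving value 78

#1; #2; #4; #3; #5; #6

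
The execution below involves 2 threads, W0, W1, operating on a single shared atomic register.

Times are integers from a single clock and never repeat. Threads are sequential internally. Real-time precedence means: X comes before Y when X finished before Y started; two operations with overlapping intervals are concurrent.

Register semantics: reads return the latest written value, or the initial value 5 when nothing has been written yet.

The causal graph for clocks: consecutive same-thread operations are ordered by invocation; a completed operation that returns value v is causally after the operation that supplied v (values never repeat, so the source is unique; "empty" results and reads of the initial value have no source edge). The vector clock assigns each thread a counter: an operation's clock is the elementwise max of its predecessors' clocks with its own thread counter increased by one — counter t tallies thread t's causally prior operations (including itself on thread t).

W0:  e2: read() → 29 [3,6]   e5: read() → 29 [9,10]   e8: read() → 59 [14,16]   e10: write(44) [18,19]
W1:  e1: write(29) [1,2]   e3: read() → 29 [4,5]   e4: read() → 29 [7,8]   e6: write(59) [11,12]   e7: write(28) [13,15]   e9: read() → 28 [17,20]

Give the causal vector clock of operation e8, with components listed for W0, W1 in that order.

(3, 4)

invoked at 1, e1 has no predecessors; its own W1 bump gives (0, 1)
VC(e3, invoked at 4): max of VC(e1)=(0, 1), then +1 on thread W1 → (0, 2)
VC(e2, invoked at 3): max of VC(e1)=(0, 1), then +1 on thread W0 → (1, 1)
VC(e4, invoked at 7): max of VC(e1)=(0, 1), VC(e3)=(0, 2), then +1 on thread W1 → (0, 3)
VC(e5, invoked at 9): max of VC(e1)=(0, 1), VC(e2)=(1, 1), then +1 on thread W0 → (2, 1)
VC(e6, invoked at 11): max of VC(e4)=(0, 3), then +1 on thread W1 → (0, 4)
VC(e7, invoked at 13): max of VC(e6)=(0, 4), then +1 on thread W1 → (0, 5)
VC(e9, invoked at 17): max of VC(e7)=(0, 5), then +1 on thread W1 → (0, 6)
VC(e8, invoked at 14): max of VC(e5)=(2, 1), VC(e6)=(0, 4), then +1 on thread W0 → (3, 4)
VC(e10, invoked at 18): max of VC(e8)=(3, 4), then +1 on thread W0 → (4, 4)
target: VC(e8) = (3, 4)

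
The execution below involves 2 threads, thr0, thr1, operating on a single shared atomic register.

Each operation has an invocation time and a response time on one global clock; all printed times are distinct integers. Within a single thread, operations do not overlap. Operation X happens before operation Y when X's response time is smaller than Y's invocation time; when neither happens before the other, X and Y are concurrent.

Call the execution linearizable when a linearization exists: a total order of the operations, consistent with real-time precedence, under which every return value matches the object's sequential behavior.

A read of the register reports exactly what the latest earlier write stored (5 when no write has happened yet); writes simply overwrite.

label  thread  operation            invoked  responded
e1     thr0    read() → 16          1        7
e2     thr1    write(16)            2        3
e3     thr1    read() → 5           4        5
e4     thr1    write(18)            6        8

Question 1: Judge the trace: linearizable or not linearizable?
cut after 4 events: linearizable; cut after 5 events (e3 responds, time 5): not linearizable
one real-time candidate order over the 2 completed operations — the atomic register replay rejects it
no escape via the 1 pending operation (e1): every completion choice fails
one such order, e2, e3 (pending dropped), breaks at step 2 where e3 read() → 5 is illegal

not linearizable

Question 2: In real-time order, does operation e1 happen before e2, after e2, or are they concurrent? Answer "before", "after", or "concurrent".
e1 spans [1,7], e2 spans [2,3]
the intervals overlap in both directions

concurrent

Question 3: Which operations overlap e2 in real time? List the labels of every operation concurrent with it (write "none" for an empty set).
e2 spans [2,3]: anything still running between times 2 and 3 counts as concurrent
e1 [1,7]: concurrent
e3 [4,5]: after
e4 [6,8]: after

e1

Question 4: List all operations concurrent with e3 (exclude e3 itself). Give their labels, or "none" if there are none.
concurrent with e3 ([4,5]): every op whose interval crosses 4..5
e1 [1,7]: concurrent
e2 [2,3]: before
e4 [6,8]: after

e1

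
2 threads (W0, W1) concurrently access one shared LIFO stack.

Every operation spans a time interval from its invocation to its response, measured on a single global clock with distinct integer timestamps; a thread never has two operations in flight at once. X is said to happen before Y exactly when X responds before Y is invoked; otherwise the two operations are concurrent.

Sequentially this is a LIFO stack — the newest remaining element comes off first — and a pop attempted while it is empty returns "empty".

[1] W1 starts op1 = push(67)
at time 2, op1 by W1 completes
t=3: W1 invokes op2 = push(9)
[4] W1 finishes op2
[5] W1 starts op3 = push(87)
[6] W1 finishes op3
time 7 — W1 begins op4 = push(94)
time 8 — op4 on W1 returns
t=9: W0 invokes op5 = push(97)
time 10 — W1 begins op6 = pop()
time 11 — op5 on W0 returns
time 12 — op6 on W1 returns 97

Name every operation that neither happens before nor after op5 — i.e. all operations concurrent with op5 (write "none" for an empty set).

op6

op5 spans [9,11]; an op avoiding the whole window 9..11 is ordered, any other is concurrent
op1 [1,2]: before
op2 [3,4]: before
op3 [5,6]: before
op4 [7,8]: before
op6 [10,12]: concurrent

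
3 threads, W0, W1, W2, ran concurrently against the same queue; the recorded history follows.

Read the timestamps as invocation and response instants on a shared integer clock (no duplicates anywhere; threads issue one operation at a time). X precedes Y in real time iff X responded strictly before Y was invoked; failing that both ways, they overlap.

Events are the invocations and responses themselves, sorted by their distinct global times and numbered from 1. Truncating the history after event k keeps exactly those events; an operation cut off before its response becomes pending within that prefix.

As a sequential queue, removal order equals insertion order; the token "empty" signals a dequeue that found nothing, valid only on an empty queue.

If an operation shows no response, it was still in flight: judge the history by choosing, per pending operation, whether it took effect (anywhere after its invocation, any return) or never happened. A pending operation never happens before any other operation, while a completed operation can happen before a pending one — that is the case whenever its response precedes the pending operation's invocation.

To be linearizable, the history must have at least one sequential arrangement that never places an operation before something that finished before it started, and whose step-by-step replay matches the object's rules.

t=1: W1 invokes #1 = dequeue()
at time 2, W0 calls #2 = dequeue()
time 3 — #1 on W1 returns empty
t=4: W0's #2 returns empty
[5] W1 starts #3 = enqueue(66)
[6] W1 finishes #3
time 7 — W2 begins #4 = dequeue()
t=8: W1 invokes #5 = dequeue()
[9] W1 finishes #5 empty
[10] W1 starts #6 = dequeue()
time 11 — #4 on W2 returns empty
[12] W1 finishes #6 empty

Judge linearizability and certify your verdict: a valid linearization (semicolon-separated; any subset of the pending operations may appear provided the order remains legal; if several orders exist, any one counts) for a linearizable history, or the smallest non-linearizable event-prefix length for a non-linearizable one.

already the first 11 events (up to #4's response at time 11) admit no linearization; the first 10 still do
no legal order exists: 4 real-time-consistent candidates over 5 completed queue operations, all rejected
every completion of the 1 pending operation (#6) was checked; none linearizes
e.g. #1, #2, #3, #4, #5 (pending dropped): illegal at step 4, since #4 dequeue() → empty cannot apply there
e.g. #1, #2, #3, #5, #4 (pending dropped): illegal at step 4, since #5 dequeue() → empty cannot apply there

not linearizable — minimal violating prefix: 11 events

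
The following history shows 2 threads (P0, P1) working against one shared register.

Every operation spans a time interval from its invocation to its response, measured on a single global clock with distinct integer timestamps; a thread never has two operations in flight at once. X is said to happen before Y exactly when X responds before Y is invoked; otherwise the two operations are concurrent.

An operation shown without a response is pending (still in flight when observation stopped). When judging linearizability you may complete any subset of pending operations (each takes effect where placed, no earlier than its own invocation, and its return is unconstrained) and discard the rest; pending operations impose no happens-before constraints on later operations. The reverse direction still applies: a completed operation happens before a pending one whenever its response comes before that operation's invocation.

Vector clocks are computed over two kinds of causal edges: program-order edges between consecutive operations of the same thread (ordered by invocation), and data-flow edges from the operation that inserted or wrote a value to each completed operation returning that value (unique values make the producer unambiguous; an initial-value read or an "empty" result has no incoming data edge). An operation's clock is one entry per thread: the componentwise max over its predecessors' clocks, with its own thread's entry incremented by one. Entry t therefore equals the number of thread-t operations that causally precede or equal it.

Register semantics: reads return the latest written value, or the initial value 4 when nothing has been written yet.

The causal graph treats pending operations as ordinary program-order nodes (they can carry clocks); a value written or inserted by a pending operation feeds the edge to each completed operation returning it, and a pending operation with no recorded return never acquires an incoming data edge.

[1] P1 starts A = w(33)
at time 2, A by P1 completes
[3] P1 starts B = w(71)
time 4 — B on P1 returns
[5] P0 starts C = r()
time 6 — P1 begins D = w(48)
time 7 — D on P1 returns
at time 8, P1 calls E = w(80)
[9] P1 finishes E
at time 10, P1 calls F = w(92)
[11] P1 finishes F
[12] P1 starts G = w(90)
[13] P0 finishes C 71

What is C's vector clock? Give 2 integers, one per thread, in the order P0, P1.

(1, 2)

VC(A, invoked at 1): no causal predecessors; +1 on P1 → (0, 1)
B (invocation 3): componentwise max over VC(A)=(0, 1), +1 at P1, giving (0, 2)
D (invocation 6): componentwise max over VC(B)=(0, 2), +1 at P1, giving (0, 3)
C (invocation 5): componentwise max over VC(B)=(0, 2), +1 at P0, giving (1, 2)
E (invocation 8): componentwise max over VC(D)=(0, 3), +1 at P1, giving (0, 4)
F (invocation 10): componentwise max over VC(E)=(0, 4), +1 at P1, giving (0, 5)
G (invocation 12): componentwise max over VC(F)=(0, 5), +1 at P1, giving (0, 6)
target: VC(C) = (1, 2)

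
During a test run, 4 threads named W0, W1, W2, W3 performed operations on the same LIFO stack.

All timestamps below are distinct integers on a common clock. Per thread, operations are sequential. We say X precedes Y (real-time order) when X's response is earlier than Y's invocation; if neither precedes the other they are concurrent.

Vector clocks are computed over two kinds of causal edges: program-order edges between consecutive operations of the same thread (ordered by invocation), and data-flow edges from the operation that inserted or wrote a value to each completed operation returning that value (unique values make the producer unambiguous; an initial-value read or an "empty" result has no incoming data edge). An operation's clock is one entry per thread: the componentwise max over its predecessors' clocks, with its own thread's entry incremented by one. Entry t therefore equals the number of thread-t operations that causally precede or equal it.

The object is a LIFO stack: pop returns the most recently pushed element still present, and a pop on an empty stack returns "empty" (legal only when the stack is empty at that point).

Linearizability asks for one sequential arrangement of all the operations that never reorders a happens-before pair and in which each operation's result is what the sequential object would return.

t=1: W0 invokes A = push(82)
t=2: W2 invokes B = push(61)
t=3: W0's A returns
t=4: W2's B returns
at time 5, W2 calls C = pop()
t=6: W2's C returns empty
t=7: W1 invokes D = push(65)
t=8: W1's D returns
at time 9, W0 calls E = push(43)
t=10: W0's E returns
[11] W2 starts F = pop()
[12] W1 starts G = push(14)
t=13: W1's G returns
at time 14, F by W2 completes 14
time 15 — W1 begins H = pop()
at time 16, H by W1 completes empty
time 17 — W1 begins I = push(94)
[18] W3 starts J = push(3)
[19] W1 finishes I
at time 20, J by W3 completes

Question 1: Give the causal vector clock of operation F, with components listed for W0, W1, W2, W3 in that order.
VC(J, invoked at 18): no causal predecessors; +1 on W3 → (0, 0, 0, 1)
VC(B, invoked at 2): no causal predecessors; +1 on W2 → (0, 0, 1, 0)
VC(D, invoked at 7): no causal predecessors; +1 on W1 → (0, 1, 0, 0)
VC(A, invoked at 1): no causal predecessors; +1 on W0 → (1, 0, 0, 0)
merge at C (invoked 5): VC(B)=(0, 0, 1, 0), own-thread bump on W2 → (0, 0, 2, 0)
merge at G (invoked 12): VC(D)=(0, 1, 0, 0), own-thread bump on W1 → (0, 2, 0, 0)
merge at E (invoked 9): VC(A)=(1, 0, 0, 0), own-thread bump on W0 → (2, 0, 0, 0)
merge at H (invoked 15): VC(G)=(0, 2, 0, 0), own-thread bump on W1 → (0, 3, 0, 0)
merge at I (invoked 17): VC(H)=(0, 3, 0, 0), own-thread bump on W1 → (0, 4, 0, 0)
merge at F (invoked 11): VC(C)=(0, 0, 2, 0), VC(G)=(0, 2, 0, 0), own-thread bump on W2 → (0, 2, 3, 0)
target: VC(F) = (0, 2, 3, 0)

(0, 2, 3, 0)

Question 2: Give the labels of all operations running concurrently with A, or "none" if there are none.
concurrent with A ([1,3]): every op whose interval crosses 1..3
B [2,4]: concurrent
C [5,6]: after
D [7,8]: after
E [9,10]: after
F [11,14]: after
G [12,13]: after
H [15,16]: after
I [17,19]: after
J [18,20]: after

B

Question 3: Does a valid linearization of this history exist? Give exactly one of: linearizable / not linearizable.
the violation lands at event 6, C's response at time 6: events 1..5 linearize, events 1..6 do not
every one of the 2 real-time-consistent orders over 3 completed LIFO stack ops fails the sequential spec
for example A, B, C fails at step 3: C pop() → empty is not legal there
for example B, A, C fails at step 3: C pop() → empty is not legal there

not linearizable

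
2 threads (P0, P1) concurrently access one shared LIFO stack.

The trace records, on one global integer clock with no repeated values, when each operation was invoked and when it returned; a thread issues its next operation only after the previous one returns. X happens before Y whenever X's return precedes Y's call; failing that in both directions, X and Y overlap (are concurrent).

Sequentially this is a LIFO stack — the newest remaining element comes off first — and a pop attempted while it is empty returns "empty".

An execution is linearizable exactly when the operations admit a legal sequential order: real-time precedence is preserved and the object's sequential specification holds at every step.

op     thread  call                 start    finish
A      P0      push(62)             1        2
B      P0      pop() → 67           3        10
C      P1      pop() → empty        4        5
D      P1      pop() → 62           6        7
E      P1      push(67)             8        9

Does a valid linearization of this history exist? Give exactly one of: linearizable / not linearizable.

events 1..6 are fine; event 7 — the response of D at time 7 — makes the prefix non-linearizable
the completed operations (3 total) allow one real-time order; the LIFO stack replay rejects it
no completion choice of the 1 pending operation (B) rescues it — every subset was tried
e.g. A, C, D (pending dropped): illegal at step 2, since C pop() → empty cannot apply there

not linearizable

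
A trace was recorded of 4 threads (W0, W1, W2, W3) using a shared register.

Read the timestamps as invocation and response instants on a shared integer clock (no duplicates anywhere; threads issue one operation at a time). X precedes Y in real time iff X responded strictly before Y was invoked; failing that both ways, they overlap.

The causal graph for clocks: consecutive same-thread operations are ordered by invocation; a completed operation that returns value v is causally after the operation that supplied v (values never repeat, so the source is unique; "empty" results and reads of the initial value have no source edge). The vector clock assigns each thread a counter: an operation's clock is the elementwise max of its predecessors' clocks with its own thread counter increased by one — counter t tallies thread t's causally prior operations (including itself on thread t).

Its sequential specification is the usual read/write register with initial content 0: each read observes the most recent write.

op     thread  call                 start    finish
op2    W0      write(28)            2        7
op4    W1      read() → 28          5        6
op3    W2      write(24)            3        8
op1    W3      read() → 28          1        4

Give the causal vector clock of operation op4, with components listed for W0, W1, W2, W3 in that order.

invoked at 3, op3 has no predecessors; its own W2 bump gives (0, 0, 1, 0)
invoked at 2, op2 has no predecessors; its own W0 bump gives (1, 0, 0, 0)
invoked at 1, op1 merges VC(op2)=(1, 0, 0, 0) and bumps W3's slot → (1, 0, 0, 1)
invoked at 5, op4 merges VC(op2)=(1, 0, 0, 0) and bumps W1's slot → (1, 1, 0, 0)
target: VC(op4) = (1, 1, 0, 0)

(1, 1, 0, 0)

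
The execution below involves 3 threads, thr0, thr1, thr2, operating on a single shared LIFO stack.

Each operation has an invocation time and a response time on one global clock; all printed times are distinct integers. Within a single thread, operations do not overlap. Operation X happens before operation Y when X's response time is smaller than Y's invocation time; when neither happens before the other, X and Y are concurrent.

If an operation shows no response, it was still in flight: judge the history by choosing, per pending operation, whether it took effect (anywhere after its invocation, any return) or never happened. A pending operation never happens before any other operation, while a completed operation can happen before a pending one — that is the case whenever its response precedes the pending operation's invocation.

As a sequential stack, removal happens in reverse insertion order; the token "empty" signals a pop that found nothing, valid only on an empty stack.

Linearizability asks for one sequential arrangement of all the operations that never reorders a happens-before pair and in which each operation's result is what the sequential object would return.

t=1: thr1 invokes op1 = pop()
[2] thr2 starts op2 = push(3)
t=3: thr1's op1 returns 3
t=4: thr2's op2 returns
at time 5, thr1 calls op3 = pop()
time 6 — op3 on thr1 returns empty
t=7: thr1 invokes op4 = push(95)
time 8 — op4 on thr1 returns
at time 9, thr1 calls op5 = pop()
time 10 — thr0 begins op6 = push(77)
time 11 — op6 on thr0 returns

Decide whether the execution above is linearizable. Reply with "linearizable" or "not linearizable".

a witness: op2, op1, op3, op4, op5, op6
step 1: op2 push(3) — stack <3>
step 2: op1 pop() → 3 — stack <>
step 3: op3 pop() → empty — stack <>
step 4: op4 push(95) — stack <95>
step 5: op5 pop() (pending, included) — stack <>
step 6: op6 push(77) — stack <77>

linearizable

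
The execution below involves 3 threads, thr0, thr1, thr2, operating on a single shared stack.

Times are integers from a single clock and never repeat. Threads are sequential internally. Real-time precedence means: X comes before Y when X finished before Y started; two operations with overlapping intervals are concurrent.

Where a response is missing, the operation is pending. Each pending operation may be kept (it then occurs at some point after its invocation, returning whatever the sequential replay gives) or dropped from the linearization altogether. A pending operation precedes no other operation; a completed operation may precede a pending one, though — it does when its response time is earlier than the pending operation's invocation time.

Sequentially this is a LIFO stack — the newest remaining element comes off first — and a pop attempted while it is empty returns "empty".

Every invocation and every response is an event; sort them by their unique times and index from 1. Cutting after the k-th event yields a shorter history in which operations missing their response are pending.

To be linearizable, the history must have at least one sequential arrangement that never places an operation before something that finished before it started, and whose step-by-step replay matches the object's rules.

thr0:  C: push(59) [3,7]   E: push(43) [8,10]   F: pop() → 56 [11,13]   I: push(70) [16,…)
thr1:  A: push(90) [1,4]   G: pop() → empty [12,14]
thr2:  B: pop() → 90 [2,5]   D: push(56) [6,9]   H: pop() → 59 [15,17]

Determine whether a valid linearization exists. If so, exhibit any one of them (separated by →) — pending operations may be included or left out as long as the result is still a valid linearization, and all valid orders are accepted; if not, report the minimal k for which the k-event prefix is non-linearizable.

not linearizable — minimal violating prefix: 14 events

prefix check: 1..13 passes, 1..14 fails once G's time-14 response joins
7 completed operations, 28 real-time-consistent orders — every stack replay fails
one such order, A, B, C, D, E, F, G, breaks at step 6 where F pop() → 56 is illegal
one such order, A, B, C, D, E, G, F, breaks at step 6 where G pop() → empty is illegal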